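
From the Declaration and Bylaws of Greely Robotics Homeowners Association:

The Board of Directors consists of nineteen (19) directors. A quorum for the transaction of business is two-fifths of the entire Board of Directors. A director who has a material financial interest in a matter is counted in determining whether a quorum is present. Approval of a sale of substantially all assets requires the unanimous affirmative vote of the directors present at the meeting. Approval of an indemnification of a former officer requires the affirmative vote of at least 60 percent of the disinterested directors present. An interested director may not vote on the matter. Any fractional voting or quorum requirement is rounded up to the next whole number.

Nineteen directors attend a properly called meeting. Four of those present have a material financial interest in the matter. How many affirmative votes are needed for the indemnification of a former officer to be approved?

9

The indemnification of a former officer requires three-fifths of the disinterested directors present (19 − 4 = 15).
3/5 of 15 = 9.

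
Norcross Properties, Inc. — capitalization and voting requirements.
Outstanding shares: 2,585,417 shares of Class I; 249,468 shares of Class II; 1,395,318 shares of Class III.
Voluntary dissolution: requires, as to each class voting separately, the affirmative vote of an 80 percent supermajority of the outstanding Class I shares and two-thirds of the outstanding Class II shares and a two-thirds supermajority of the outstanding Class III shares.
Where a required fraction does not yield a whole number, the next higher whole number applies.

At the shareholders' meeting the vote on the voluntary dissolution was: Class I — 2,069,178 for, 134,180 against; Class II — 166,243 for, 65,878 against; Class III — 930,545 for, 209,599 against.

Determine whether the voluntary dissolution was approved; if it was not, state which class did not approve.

Not approved — the Class II shares did not give the required vote.

Class I: 4/5 of 2585417 = 2068333.60, rounded up to 2068334; 2,068,334 required, 2,069,178 in favor — approved.
Class II: 2/3 of 249468 = 166312; 166,312 required, 166,243 in favor — not approved.
Class III: 2/3 of 1395318 = 930212; 930,212 required, 930,545 in favor — approved.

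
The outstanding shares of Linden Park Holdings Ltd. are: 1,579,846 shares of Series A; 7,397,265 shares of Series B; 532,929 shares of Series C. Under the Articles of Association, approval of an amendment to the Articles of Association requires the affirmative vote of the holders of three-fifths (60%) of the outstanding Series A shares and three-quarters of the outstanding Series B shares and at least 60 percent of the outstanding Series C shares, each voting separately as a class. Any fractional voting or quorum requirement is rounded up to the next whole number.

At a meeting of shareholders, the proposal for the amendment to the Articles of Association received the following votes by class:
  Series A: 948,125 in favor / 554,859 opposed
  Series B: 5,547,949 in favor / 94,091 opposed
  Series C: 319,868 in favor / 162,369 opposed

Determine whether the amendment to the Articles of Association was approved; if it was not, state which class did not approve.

Series A: 3/5 of 1579846 = 947907.60, rounded up to 947908; 947,908 required, 948,125 in favor — approved.
Series B: 3/4 of 7397265 = 5547948.75, rounded up to 5547949; 5,547,949 required, 5,547,949 in favor — approved.
Series C: 3/5 of 532929 = 319757.40, rounded up to 319758; 319,758 required, 319,868 in favor — approved.

Approved — every class gave the required vote.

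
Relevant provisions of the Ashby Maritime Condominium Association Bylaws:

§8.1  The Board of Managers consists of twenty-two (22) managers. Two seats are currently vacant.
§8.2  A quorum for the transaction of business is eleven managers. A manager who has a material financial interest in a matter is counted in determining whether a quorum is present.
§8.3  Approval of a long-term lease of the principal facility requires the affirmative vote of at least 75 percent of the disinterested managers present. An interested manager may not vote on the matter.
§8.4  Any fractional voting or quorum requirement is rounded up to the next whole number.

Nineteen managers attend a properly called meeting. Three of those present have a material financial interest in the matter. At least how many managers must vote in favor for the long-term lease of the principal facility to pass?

The long-term lease of the principal facility requires three-fourths of the disinterested managers present (19 − 3 = 16).
3/4 of 16 = 12.

12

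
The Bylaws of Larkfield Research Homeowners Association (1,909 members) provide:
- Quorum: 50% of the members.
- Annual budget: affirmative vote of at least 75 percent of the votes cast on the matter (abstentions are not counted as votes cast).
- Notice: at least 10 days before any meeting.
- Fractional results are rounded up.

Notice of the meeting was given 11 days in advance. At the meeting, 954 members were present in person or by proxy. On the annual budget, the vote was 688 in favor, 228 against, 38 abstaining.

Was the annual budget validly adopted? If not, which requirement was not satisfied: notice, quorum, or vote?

Invalid — quorum requirement not satisfied.

Notice: 11 days given; 10 required. Satisfied.
Quorum: 50% of 1,909 = 954.50, rounded up to 955; 954 present. Not satisfied.
Vote: requires three-fourths of the votes cast (954 − 38 abstaining = 916); 3/4 of 916 = 687, so 687 needed; 688 in favor. Satisfied.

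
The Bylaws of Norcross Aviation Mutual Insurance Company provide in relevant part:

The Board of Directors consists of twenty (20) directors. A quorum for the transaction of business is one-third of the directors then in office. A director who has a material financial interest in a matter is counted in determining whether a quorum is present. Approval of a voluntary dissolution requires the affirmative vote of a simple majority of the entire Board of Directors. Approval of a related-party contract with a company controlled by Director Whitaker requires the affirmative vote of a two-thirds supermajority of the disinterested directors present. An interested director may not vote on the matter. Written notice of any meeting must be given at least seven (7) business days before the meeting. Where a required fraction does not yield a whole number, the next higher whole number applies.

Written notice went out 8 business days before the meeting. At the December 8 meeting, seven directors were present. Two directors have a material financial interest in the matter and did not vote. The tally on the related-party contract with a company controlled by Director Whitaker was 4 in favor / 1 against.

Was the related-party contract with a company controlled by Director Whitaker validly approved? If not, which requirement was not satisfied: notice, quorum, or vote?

Notice: 8 business days given; 7 required (8 ≥ 7). Satisfied.
Quorum: 7 present (interested directors count toward quorum); quorum is 7. Satisfied.
Vote: the related-party contract with a company controlled by Director Whitaker requires two-thirds of the disinterested directors present (7 − 2 = 5). 2/3 of 5 = 3.33, rounded up to 4, so 4 affirmative votes are needed; 4 voted in favor. Satisfied.

Valid — all requirements satisfied.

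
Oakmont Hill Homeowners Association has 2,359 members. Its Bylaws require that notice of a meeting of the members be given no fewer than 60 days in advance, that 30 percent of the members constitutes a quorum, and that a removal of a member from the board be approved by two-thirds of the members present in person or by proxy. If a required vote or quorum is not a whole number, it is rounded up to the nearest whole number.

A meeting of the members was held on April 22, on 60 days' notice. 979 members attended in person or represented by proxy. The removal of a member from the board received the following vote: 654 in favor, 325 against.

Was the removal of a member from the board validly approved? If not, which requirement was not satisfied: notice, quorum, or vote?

Notice: 60 days given; 60 required. Satisfied.
Quorum: 30% of 2,359 = 707.70, rounded up to 708; 979 present. Satisfied.
Vote: requires two-thirds of those present (979); 2/3 of 979 = 652.67, rounded up to 653, so 653 needed; 654 in favor. Satisfied.

Valid — all requirements satisfied.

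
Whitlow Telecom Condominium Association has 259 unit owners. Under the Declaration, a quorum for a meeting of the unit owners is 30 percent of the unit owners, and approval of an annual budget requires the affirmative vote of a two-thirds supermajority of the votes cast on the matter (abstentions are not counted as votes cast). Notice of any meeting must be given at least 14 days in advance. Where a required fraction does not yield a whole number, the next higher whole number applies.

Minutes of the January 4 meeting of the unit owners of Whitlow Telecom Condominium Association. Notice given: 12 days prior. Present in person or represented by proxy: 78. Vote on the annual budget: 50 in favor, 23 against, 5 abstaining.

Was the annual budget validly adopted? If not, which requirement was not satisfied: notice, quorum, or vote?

Invalid — notice requirement not satisfied.

Notice: 12 days given; 14 required. Not satisfied.
Quorum: 30% of 259 = 77.70, rounded up to 78; 78 present. Satisfied.
Vote: requires two-thirds of the votes cast (78 − 5 abstaining = 73); 2/3 of 73 = 48.67, rounded up to 49, so 49 needed; 50 in favor. Satisfied.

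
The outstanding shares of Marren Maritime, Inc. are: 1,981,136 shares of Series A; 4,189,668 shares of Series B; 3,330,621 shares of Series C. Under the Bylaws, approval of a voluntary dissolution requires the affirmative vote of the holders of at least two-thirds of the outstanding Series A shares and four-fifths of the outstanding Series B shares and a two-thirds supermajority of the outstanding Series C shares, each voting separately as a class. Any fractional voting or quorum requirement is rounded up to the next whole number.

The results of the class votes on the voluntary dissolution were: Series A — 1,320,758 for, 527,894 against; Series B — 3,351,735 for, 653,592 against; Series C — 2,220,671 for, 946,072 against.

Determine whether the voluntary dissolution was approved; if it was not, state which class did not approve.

Approved — every class gave the required vote.

Series A: 2/3 of 1981136 = 1320757.33, rounded up to 1320758; 1,320,758 required, 1,320,758 in favor — approved.
Series B: 4/5 of 4189668 = 3351734.40, rounded up to 3351735; 3,351,735 required, 3,351,735 in favor — approved.
Series C: 2/3 of 3330621 = 2220414; 2,220,414 required, 2,220,671 in favor — approved.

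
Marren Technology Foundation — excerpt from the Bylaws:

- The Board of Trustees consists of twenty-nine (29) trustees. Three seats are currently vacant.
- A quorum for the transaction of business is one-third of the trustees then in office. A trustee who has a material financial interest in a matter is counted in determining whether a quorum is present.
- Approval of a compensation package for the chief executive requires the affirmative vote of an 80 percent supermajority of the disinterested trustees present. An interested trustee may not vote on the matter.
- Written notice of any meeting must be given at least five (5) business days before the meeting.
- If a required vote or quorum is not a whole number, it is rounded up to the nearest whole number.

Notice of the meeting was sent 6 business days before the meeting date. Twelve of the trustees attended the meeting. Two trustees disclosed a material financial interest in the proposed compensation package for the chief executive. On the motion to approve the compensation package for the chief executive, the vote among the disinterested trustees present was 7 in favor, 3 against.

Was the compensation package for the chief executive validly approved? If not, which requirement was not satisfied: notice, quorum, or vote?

Notice: 6 business days given; 5 required (6 ≥ 5). Satisfied.
Quorum: 12 present (interested trustees count toward quorum); quorum is 9. Satisfied.
Vote: the compensation package for the chief executive requires four-fifths of the disinterested trustees present (12 − 2 = 10). 4/5 of 10 = 8, so 8 affirmative votes are needed; 7 voted in favor. Not satisfied.

Invalid — vote requirement not satisfied.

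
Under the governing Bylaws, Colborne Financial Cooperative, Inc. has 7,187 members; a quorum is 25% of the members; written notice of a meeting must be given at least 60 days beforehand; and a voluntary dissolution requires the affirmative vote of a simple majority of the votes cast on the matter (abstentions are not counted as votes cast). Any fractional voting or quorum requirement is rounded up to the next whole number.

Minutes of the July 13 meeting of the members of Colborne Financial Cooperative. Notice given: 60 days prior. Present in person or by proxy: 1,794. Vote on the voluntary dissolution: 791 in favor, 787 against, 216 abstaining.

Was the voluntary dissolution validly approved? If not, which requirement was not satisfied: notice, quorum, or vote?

Notice: 60 days given; 60 required. Satisfied.
Quorum: 25% of 7,187 = 1,796.75, rounded up to 1,797; 1,794 present. Not satisfied.
Vote: requires a majority of the votes cast (1,794 − 216 abstaining = 1,578); a majority of 1578 is 790, so 790 needed; 791 in favor. Satisfied.

Invalid — quorum requirement not satisfied.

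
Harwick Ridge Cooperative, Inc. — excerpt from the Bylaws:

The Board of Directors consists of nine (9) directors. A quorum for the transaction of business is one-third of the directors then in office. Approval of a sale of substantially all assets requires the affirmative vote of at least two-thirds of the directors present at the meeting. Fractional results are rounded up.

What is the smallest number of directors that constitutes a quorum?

3

1/3 of 9 = 3.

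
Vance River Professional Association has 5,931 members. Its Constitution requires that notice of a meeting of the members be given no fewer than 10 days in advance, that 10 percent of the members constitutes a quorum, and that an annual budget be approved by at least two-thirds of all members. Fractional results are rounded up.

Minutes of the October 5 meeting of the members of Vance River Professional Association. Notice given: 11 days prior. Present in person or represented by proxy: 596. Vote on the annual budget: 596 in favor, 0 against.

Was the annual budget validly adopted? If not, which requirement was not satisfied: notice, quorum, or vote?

Invalid — vote requirement not satisfied.

Notice: 11 days given; 10 required. Satisfied.
Quorum: 10% of 5,931 = 593.10, rounded up to 594; 596 present. Satisfied.
Vote: requires two-thirds of all members (5,931); 2/3 of 5931 = 3954, so 3,954 needed; 596 in favor. Not satisfied.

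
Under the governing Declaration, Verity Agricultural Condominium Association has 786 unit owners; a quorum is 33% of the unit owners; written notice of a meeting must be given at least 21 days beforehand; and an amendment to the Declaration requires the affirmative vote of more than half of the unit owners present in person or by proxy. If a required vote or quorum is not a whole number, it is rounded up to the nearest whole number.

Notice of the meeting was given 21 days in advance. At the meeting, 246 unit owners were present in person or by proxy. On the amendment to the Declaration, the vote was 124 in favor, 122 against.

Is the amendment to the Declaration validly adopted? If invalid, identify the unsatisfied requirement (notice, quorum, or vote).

Invalid — quorum requirement not satisfied.

Notice: 21 days given; 21 required. Satisfied.
Quorum: 33% of 786 = 259.38, rounded up to 260; 246 present. Not satisfied.
Vote: requires a majority of those present (246); a majority of 246 is 124, so 124 needed; 124 in favor. Satisfied.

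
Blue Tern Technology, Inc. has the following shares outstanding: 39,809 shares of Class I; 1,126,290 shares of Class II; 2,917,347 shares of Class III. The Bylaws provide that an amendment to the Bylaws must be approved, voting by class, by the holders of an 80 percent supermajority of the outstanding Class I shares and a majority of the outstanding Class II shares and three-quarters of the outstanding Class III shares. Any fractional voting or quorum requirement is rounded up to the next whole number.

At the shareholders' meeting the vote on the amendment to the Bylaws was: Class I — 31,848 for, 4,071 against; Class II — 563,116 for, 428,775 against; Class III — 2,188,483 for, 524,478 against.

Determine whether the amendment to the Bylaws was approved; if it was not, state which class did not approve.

Class I: 4/5 of 39809 = 31847.20, rounded up to 31848; 31,848 required, 31,848 in favor — approved.
Class II: a majority of 1126290 is 563146; 563,146 required, 563,116 in favor — not approved.
Class III: 3/4 of 2917347 = 2188010.25, rounded up to 2188011; 2,188,011 required, 2,188,483 in favor — approved.

Not approved — the Class II shares did not give the required vote.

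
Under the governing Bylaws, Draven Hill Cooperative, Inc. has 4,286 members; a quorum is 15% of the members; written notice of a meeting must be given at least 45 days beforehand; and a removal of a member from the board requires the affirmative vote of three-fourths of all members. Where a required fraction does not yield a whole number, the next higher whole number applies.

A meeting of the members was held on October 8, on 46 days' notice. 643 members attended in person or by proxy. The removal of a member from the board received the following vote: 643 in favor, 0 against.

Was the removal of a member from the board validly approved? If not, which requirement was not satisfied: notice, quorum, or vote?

Notice: 46 days given; 45 required. Satisfied.
Quorum: 15% of 4,286 = 642.90, rounded up to 643; 643 present. Satisfied.
Vote: requires three-fourths of all members (4,286); 3/4 of 4286 = 3214.50, rounded up to 3215, so 3,215 needed; 643 in favor. Not satisfied.

Invalid — vote requirement not satisfied.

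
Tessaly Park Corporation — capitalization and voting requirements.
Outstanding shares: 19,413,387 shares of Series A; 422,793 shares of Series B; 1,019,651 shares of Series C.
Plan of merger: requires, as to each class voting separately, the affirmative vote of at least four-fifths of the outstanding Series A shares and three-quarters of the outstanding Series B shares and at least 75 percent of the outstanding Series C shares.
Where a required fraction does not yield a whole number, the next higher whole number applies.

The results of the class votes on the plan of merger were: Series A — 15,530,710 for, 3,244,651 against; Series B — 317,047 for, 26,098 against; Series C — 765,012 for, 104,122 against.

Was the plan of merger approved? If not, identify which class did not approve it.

Series A: 4/5 of 19413387 = 15530709.60, rounded up to 15530710; 15,530,710 required, 15,530,710 in favor — approved.
Series B: 3/4 of 422793 = 317094.75, rounded up to 317095; 317,095 required, 317,047 in favor — not approved.
Series C: 3/4 of 1019651 = 764738.25, rounded up to 764739; 764,739 required, 765,012 in favor — approved.

Not approved — the Series B shares did not give the required vote.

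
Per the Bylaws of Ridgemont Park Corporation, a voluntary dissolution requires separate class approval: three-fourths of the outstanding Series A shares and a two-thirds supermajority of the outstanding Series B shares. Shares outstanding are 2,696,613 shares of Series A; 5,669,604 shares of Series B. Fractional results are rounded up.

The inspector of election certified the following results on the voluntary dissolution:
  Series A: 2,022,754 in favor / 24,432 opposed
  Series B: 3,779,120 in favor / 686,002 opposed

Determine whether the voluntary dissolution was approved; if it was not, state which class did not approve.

Not approved — the Series B shares did not give the required vote.

Series A: 3/4 of 2696613 = 2022459.75, rounded up to 2022460; 2,022,460 required, 2,022,754 in favor — approved.
Series B: 2/3 of 5669604 = 3779736; 3,779,736 required, 3,779,120 in favor — not approved.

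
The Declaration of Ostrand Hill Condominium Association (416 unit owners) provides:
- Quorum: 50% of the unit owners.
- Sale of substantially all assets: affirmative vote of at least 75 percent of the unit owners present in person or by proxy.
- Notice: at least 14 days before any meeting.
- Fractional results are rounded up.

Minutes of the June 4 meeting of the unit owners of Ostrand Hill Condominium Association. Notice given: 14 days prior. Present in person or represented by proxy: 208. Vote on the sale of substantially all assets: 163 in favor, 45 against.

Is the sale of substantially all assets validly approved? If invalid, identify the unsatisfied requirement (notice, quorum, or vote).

Notice: 14 days given; 14 required. Satisfied.
Quorum: 50% of 416 = 208; 208 present. Satisfied.
Vote: requires three-fourths of those present (208); 3/4 of 208 = 156, so 156 needed; 163 in favor. Satisfied.

Valid — all requirements satisfied.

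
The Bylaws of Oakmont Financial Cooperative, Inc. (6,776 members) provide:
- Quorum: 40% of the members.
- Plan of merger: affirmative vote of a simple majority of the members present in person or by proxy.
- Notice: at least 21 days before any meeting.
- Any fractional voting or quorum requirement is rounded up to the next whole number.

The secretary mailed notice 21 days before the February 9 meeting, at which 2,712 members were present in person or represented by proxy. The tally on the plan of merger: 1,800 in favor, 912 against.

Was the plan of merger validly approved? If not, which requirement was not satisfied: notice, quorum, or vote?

Notice: 21 days given; 21 required. Satisfied.
Quorum: 40% of 6,776 = 2,710.40, rounded up to 2,711; 2,712 present. Satisfied.
Vote: requires a majority of those present (2,712); a majority of 2712 is 1357, so 1,357 needed; 1,800 in favor. Satisfied.

Valid — all requirements satisfied.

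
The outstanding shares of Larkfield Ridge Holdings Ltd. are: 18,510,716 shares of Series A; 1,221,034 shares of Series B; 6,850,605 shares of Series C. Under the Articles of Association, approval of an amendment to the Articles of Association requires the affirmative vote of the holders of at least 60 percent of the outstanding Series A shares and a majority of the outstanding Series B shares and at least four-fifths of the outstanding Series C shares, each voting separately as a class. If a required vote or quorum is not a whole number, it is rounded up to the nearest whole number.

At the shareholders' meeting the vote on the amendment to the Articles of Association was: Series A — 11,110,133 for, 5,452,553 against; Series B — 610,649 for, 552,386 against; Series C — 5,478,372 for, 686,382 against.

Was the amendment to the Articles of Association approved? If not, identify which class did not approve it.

Series A: 3/5 of 18510716 = 11106429.60, rounded up to 11106430; 11,106,430 required, 11,110,133 in favor — approved.
Series B: a majority of 1221034 is 610518; 610,518 required, 610,649 in favor — approved.
Series C: 4/5 of 6850605 = 5480484; 5,480,484 required, 5,478,372 in favor — not approved.

Not approved — the Series C shares did not give the required vote.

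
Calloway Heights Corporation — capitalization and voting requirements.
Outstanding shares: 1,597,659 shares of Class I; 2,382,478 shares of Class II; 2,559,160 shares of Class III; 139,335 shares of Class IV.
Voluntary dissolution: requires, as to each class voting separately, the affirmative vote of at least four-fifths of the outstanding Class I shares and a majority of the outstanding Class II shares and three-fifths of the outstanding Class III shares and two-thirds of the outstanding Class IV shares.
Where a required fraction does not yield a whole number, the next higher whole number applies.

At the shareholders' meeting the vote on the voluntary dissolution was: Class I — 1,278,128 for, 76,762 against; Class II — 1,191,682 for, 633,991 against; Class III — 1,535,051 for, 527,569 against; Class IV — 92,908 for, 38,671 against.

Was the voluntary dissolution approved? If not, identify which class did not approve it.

Not approved — the Class III shares did not give the required vote.

Class I: 4/5 of 1597659 = 1278127.20, rounded up to 1278128; 1,278,128 required, 1,278,128 in favor — approved.
Class II: a majority of 2382478 is 1191240; 1,191,240 required, 1,191,682 in favor — approved.
Class III: 3/5 of 2559160 = 1535496; 1,535,496 required, 1,535,051 in favor — not approved.
Class IV: 2/3 of 139335 = 92890; 92,890 required, 92,908 in favor — approved.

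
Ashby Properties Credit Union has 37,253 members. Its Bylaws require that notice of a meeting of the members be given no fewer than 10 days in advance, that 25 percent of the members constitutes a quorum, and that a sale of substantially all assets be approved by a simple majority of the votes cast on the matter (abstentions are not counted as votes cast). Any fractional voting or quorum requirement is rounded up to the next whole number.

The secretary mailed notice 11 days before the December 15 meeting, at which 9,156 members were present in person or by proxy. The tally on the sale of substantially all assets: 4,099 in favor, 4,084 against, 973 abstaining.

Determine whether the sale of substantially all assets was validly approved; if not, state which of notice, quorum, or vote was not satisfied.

Invalid — quorum requirement not satisfied.

Notice: 11 days given; 10 required. Satisfied.
Quorum: 25% of 37,253 = 9,313.25, rounded up to 9,314; 9,156 present. Not satisfied.
Vote: requires a majority of the votes cast (9,156 − 973 abstaining = 8,183); a majority of 8183 is 4092, so 4,092 needed; 4,099 in favor. Satisfied.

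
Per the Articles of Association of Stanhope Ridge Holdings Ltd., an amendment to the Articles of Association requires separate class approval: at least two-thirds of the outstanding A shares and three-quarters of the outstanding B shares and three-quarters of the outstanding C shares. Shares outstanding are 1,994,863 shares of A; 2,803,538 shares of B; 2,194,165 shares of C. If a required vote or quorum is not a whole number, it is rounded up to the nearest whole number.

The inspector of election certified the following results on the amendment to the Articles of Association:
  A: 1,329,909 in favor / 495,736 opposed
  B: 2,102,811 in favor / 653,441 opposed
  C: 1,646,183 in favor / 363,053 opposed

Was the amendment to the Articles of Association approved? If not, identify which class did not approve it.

A: 2/3 of 1994863 = 1329908.67, rounded up to 1329909; 1,329,909 required, 1,329,909 in favor — approved.
B: 3/4 of 2803538 = 2102653.50, rounded up to 2102654; 2,102,654 required, 2,102,811 in favor — approved.
C: 3/4 of 2194165 = 1645623.75, rounded up to 1645624; 1,645,624 required, 1,646,183 in favor — approved.

Approved — every class gave the required vote.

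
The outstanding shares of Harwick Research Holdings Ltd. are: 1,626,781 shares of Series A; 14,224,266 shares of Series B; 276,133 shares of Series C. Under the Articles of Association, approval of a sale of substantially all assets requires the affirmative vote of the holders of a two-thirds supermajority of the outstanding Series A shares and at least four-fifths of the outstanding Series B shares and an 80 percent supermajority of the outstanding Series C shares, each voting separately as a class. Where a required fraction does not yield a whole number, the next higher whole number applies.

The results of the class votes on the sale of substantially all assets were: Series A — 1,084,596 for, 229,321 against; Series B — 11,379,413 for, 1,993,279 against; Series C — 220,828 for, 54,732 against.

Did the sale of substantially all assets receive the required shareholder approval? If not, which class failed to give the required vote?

Series A: 2/3 of 1626781 = 1084520.67, rounded up to 1084521; 1,084,521 required, 1,084,596 in favor — approved.
Series B: 4/5 of 14224266 = 11379412.80, rounded up to 11379413; 11,379,413 required, 11,379,413 in favor — approved.
Series C: 4/5 of 276133 = 220906.40, rounded up to 220907; 220,907 required, 220,828 in favor — not approved.

Not approved — the Series C shares did not give the required vote.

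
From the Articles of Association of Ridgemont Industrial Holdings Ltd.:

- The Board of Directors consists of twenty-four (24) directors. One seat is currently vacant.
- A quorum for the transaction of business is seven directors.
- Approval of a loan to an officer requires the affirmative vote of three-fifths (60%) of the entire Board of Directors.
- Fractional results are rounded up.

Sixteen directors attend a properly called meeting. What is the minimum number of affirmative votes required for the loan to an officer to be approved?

The loan to an officer requires three-fifths of the entire Board of Directors (24).
3/5 of 24 = 14.40, rounded up to 15.

15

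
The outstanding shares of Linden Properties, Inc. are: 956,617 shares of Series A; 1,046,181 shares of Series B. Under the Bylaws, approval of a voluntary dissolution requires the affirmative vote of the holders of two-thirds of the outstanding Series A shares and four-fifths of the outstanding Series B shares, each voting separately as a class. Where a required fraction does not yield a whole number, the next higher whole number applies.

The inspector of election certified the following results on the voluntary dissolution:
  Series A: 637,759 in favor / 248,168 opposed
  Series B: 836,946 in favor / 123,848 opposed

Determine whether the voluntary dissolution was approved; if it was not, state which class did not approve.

Approved — every class gave the required vote.

Series A: 2/3 of 956617 = 637744.67, rounded up to 637745; 637,745 required, 637,759 in favor — approved.
Series B: 4/5 of 1046181 = 836944.80, rounded up to 836945; 836,945 required, 836,946 in favor — approved.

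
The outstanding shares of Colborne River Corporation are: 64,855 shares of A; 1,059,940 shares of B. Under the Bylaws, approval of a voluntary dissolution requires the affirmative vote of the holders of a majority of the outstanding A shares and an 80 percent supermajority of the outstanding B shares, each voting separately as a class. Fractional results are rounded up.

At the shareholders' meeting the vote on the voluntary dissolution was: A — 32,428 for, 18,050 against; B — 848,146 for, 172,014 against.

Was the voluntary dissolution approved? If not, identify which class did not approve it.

Approved — every class gave the required vote.

A: a majority of 64855 is 32428; 32,428 required, 32,428 in favor — approved.
B: 4/5 of 1059940 = 847952; 847,952 required, 848,146 in favor — approved.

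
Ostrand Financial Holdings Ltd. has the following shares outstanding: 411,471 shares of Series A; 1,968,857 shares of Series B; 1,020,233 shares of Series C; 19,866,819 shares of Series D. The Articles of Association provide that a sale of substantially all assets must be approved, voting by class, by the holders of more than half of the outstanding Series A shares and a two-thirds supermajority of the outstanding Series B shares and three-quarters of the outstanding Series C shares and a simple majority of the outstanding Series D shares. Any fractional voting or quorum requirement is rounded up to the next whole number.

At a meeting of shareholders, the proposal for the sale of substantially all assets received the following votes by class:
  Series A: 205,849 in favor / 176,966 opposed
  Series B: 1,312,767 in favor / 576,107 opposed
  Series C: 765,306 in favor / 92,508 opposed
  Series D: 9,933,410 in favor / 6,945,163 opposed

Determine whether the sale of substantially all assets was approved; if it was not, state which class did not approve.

Approved — every class gave the required vote.

Series A: a majority of 411471 is 205736; 205,736 required, 205,849 in favor — approved.
Series B: 2/3 of 1968857 = 1312571.33, rounded up to 1312572; 1,312,572 required, 1,312,767 in favor — approved.
Series C: 3/4 of 1020233 = 765174.75, rounded up to 765175; 765,175 required, 765,306 in favor — approved.
Series D: a majority of 19866819 is 9933410; 9,933,410 required, 9,933,410 in favor — approved.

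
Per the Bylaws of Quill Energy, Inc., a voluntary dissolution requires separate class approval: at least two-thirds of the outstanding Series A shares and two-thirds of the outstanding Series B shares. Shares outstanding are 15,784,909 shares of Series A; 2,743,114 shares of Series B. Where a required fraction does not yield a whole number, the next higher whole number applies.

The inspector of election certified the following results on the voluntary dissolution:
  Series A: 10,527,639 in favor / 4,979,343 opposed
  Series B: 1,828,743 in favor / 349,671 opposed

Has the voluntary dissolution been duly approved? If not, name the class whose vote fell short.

Approved — every class gave the required vote.

Series A: 2/3 of 15784909 = 10523272.67, rounded up to 10523273; 10,523,273 required, 10,527,639 in favor — approved.
Series B: 2/3 of 2743114 = 1828742.67, rounded up to 1828743; 1,828,743 required, 1,828,743 in favor — approved.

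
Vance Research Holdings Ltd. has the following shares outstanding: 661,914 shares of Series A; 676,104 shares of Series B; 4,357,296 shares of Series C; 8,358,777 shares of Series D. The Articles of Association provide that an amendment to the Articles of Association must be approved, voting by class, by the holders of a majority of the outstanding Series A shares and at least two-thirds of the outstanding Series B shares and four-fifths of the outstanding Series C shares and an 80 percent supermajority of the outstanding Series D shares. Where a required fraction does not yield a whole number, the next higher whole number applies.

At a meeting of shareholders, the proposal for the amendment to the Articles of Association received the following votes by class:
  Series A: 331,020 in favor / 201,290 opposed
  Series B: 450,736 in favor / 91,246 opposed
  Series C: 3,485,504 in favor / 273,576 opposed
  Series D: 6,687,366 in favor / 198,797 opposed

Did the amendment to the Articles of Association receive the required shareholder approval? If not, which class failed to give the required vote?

Series A: a majority of 661914 is 330958; 330,958 required, 331,020 in favor — approved.
Series B: 2/3 of 676104 = 450736; 450,736 required, 450,736 in favor — approved.
Series C: 4/5 of 4357296 = 3485836.80, rounded up to 3485837; 3,485,837 required, 3,485,504 in favor — not approved.
Series D: 4/5 of 8358777 = 6687021.60, rounded up to 6687022; 6,687,022 required, 6,687,366 in favor — approved.

Not approved — the Series C shares did not give the required vote.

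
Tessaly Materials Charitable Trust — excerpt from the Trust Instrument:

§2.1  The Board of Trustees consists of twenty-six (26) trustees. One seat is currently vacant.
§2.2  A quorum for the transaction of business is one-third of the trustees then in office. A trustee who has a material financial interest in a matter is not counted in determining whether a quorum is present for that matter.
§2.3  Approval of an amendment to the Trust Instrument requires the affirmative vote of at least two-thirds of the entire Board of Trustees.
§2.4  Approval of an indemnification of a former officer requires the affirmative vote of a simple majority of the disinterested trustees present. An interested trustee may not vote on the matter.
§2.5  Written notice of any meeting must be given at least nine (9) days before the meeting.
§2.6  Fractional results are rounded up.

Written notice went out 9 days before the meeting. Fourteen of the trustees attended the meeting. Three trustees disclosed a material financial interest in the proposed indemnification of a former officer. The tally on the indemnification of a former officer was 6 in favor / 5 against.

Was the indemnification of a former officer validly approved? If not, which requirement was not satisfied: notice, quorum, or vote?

Notice: 9 days given; 9 required (9 ≥ 9). Satisfied.
Quorum: 14 present, but the 3 interested trustees do not count, leaving 11. Quorum is 9. Satisfied.
Vote: the indemnification of a former officer requires a majority of the disinterested trustees present (14 − 3 = 11). A majority of 11 is 6, so 6 affirmative votes are needed; 6 voted in favor. Satisfied.

Valid — all requirements satisfied.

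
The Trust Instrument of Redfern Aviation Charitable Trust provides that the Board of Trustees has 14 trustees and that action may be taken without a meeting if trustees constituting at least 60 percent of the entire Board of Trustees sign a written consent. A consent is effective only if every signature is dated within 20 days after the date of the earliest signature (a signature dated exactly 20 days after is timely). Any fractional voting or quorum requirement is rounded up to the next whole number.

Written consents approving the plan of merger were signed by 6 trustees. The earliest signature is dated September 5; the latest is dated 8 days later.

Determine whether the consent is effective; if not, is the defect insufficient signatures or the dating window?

Signatures required: at least 60 percent of 14 — 3/5 of 14 = 8.40, rounded up to 9, so 9 needed; 6 signed. Insufficient.
Dating window: the latest signature is 8 days after the earliest; the limit is 20 days. Within the window.

Not effective — insufficient signatures.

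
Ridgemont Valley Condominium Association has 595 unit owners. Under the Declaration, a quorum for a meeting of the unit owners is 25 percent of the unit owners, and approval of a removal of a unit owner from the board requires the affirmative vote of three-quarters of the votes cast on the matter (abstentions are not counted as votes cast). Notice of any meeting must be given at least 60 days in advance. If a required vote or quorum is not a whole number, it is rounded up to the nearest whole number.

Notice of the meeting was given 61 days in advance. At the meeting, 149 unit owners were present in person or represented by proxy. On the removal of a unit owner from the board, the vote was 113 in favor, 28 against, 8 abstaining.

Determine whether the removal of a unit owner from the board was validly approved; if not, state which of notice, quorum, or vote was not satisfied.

Notice: 61 days given; 60 required. Satisfied.
Quorum: 25% of 595 = 148.75, rounded up to 149; 149 present. Satisfied.
Vote: requires three-fourths of the votes cast (149 − 8 abstaining = 141); 3/4 of 141 = 105.75, rounded up to 106, so 106 needed; 113 in favor. Satisfied.

Valid — all requirements satisfied.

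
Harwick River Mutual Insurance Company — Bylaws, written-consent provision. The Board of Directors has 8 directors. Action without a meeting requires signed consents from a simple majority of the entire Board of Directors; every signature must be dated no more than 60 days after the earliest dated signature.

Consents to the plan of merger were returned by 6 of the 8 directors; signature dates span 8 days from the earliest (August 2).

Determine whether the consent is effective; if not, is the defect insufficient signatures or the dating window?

Signatures required: a simple majority of 8 — a majority of 8 is 5, so 5 needed; 6 signed. Sufficient.
Dating window: the latest signature is 8 days after the earliest; the limit is 60 days. Within the window.

Effective — both the signature and dating-window requirements are satisfied.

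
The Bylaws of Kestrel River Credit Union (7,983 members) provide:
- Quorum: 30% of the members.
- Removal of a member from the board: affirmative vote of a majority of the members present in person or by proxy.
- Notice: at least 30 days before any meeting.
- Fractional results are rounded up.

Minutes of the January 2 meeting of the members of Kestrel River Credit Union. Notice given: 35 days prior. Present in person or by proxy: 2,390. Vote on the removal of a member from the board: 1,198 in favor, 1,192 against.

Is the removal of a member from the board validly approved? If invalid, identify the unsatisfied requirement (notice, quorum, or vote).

Invalid — quorum requirement not satisfied.

Notice: 35 days given; 30 required. Satisfied.
Quorum: 30% of 7,983 = 2,394.90, rounded up to 2,395; 2,390 present. Not satisfied.
Vote: requires a majority of those present (2,390); a majority of 2390 is 1196, so 1,196 needed; 1,198 in favor. Satisfied.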